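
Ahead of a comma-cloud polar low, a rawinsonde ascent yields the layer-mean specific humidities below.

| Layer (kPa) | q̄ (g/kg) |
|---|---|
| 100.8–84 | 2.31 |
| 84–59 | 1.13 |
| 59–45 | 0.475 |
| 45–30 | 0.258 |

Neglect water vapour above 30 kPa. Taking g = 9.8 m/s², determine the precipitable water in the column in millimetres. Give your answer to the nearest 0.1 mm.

PW ≈ 7.9 mm

Precipitable water is the column-integrated vapour mass per unit area: PW = (1/g) Σ q̄ Δp, with q in kg/kg and Δp in Pa (1 kg/m² of water = 1 mm).
Layer 100.8–84 kPa: Δp = 168 hPa = 16800 Pa, q̄ = 0.00231 kg/kg → 0.00231 × 16800 / 9.8 = 3.96 mm
Layer 84–59 kPa: Δp = 250 hPa = 25000 Pa, q̄ = 0.00113 kg/kg → 0.00113 × 25000 / 9.8 = 2.88 mm
Layer 59–45 kPa: Δp = 140 hPa = 14000 Pa, q̄ = 0.000475 kg/kg → 0.000475 × 14000 / 9.8 = 0.68 mm
Layer 45–30 kPa: Δp = 150 hPa = 15000 Pa, q̄ = 0.000258 kg/kg → 0.000258 × 15000 / 9.8 = 0.39 mm
PW = 3.96 + 2.88 + 0.68 + 0.39 = 7.91 ≈ 7.9 mm.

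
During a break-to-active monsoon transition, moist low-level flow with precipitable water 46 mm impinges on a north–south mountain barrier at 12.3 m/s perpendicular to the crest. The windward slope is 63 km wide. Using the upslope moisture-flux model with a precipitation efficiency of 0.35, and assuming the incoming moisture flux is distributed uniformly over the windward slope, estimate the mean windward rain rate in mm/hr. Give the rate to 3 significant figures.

R ≈ 11.3 mm/hr

Incoming column moisture flux per unit ridge length: F = V × PW = 12.3 × 46 = 565.8 mm·m/s.
Spread over the 63 km slope with efficiency ε = 0.35: R = ε·F/W = 0.35 × 565.8 / 63000 m = 3.143e-03 mm/s.
R = 3.143e-03 × 3600 = 11.3 mm/hr.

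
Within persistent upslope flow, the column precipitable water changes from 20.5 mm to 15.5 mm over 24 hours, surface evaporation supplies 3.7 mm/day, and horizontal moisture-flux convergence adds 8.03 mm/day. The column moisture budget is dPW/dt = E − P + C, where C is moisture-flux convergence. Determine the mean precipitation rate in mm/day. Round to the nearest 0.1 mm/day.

dPW/dt = (15.5 − 20.5) mm / (24/24 day) = -5.000 mm/day.
P = E + C − dPW/dt = 3.7 + (8.03) − (-5.000) = 16.7 mm/day.

P ≈ 16.7 mm/day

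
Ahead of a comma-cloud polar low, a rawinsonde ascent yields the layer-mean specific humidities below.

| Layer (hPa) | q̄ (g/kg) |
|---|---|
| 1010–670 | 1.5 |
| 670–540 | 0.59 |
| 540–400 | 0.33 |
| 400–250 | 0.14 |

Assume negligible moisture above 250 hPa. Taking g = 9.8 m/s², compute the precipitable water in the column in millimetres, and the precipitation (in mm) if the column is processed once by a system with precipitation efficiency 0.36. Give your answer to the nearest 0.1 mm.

PW ≈ 6.7 mm; precipitation ≈ 2.4 mm

Precipitable water is the column-integrated vapour mass per unit area: PW = (1/g) Σ q̄ Δp, with q in kg/kg and Δp in Pa (1 kg/m² of water = 1 mm).
Layer 1010–670 hPa: Δp = 340 hPa = 34000 Pa, q̄ = 0.0015 kg/kg → 0.0015 × 34000 / 9.8 = 5.20 mm
Layer 670–540 hPa: Δp = 130 hPa = 13000 Pa, q̄ = 0.00059 kg/kg → 0.00059 × 13000 / 9.8 = 0.78 mm
Layer 540–400 hPa: Δp = 140 hPa = 14000 Pa, q̄ = 0.00033 kg/kg → 0.00033 × 14000 / 9.8 = 0.47 mm
Layer 400–250 hPa: Δp = 150 hPa = 15000 Pa, q̄ = 0.00014 kg/kg → 0.00014 × 15000 / 9.8 = 0.21 mm
PW = 5.20 + 0.78 + 0.47 + 0.21 = 6.66 ≈ 6.7 mm.
Precipitation = ε × PW = 0.36 × 6.7 = 2.4 mm.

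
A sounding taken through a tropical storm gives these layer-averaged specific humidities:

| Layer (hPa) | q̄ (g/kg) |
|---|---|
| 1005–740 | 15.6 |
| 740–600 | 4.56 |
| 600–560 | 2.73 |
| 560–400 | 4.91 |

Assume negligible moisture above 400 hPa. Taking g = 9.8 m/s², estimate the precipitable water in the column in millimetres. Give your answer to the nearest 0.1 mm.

Precipitable water is the column-integrated vapour mass per unit area: PW = (1/g) Σ q̄ Δp, with q in kg/kg and Δp in Pa (1 kg/m² of water = 1 mm).
Layer 1005–740 hPa: Δp = 265 hPa = 26500 Pa, q̄ = 0.0156 kg/kg → 0.0156 × 26500 / 9.8 = 42.18 mm
Layer 740–600 hPa: Δp = 140 hPa = 14000 Pa, q̄ = 0.00456 kg/kg → 0.00456 × 14000 / 9.8 = 6.51 mm
Layer 600–560 hPa: Δp = 40 hPa = 4000 Pa, q̄ = 0.00273 kg/kg → 0.00273 × 4000 / 9.8 = 1.11 mm
Layer 560–400 hPa: Δp = 160 hPa = 16000 Pa, q̄ = 0.00491 kg/kg → 0.00491 × 16000 / 9.8 = 8.02 mm
PW = 42.18 + 6.51 + 1.11 + 8.02 = 57.82 ≈ 57.8 mm.

PW ≈ 57.8 mm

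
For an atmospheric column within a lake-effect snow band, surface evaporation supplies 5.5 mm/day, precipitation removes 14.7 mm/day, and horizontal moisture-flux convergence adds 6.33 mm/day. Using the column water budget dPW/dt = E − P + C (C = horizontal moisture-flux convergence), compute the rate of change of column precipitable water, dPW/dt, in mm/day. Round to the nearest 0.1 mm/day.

dPW/dt = E − P + C = 5.5 − 14.7 + (6.33) = -2.9 mm/day.

dPW/dt ≈ -2.9 mm/day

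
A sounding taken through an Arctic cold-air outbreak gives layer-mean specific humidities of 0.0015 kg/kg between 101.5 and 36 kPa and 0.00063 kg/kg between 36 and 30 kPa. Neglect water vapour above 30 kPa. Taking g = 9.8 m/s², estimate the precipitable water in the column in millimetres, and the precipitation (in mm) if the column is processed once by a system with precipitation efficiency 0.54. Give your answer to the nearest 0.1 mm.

PW ≈ 10.4 mm; precipitation ≈ 5.6 mm

Precipitable water is the column-integrated vapour mass per unit area: PW = (1/g) Σ q̄ Δp, with q in kg/kg and Δp in Pa (1 kg/m² of water = 1 mm).
Layer 101.5–36 kPa: Δp = 655 hPa = 65500 Pa, q̄ = 0.0015 kg/kg → 0.0015 × 65500 / 9.8 = 10.03 mm
Layer 36–30 kPa: Δp = 60 hPa = 6000 Pa, q̄ = 0.00063 kg/kg → 0.00063 × 6000 / 9.8 = 0.39 mm
PW = 10.03 + 0.39 = 10.42 ≈ 10.4 mm.
Precipitation = ε × PW = 0.54 × 10.4 = 5.6 mm.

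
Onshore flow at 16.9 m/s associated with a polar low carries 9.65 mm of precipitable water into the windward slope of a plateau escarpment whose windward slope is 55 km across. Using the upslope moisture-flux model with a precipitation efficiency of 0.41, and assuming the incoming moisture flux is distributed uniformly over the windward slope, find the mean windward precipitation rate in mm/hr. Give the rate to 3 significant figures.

Incoming column moisture flux per unit ridge length: F = V × PW = 16.9 × 9.65 = 163.085 mm·m/s.
Spread over the 55 km slope with efficiency ε = 0.41: R = ε·F/W = 0.41 × 163.085 / 55000 m = 1.216e-03 mm/s.
R = 1.216e-03 × 3600 = 4.38 mm/hr.

R ≈ 4.38 mm/hr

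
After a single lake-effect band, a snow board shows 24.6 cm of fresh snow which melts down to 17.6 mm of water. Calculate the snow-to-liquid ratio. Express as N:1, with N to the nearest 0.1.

ratio ≈ 14.0

Ratio = snow depth / SWE = 246 mm / 17.6 mm = 14.0, i.e. 14.0:1.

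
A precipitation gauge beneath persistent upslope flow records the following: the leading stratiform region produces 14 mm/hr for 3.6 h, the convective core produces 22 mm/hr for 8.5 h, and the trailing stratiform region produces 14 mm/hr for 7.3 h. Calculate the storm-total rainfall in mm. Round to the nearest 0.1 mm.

total ≈ 339.6 mm

Total = Σ Rᵢ Δtᵢ = 14 × 3.6 + 22 × 8.5 + 14 × 7.3
      = 50.4 + 187 + 102.2 = 339.6 mm.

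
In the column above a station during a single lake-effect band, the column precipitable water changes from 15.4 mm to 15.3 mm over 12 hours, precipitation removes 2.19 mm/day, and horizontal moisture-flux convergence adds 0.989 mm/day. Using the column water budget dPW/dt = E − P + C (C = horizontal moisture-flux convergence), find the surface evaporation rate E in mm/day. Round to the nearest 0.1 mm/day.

E ≈ 1.0 mm/day

dPW/dt = (15.3 − 15.4) mm / (12/24 day) = -0.200 mm/day.
E = dPW/dt + P − C = (-0.200) + 2.19 − (0.989) = 1.0 mm/day.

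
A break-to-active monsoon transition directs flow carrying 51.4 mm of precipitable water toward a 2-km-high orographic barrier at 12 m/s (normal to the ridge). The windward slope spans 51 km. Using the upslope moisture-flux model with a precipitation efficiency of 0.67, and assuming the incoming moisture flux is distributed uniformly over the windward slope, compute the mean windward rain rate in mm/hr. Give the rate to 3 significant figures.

R ≈ 29.2 mm/hr

Incoming column moisture flux per unit ridge length: F = V × PW = 12 × 51.4 = 616.8 mm·m/s.
Spread over the 51 km slope with efficiency ε = 0.67: R = ε·F/W = 0.67 × 616.8 / 51000 m = 8.103e-03 mm/s.
R = 8.103e-03 × 3600 = 29.2 mm/hr.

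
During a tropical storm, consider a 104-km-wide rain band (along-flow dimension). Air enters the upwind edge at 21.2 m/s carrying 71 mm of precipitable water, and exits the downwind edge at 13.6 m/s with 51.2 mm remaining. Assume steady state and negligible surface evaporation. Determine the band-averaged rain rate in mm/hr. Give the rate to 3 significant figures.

R ≈ 28.0 mm/hr

Column moisture flux per unit crosswind length is F = V × PW.
Inflow: F_in = 21.2 × 71 = 1505.2 mm·m/s
Outflow: F_out = 13.6 × 51.2 = 696.32 mm·m/s
Steady-state rate R = (F_in − F_out)/L = (1505.2 − 696.32) / 104000 m = 7.778e-03 mm/s.
R = 7.778e-03 × 3600 = 28.0 mm/hr.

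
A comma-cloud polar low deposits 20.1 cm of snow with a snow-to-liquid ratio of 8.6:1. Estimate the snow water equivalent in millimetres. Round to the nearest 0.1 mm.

SWE ≈ 23.4 mm

SWE = snow depth / ratio = 20.1 cm / 8.6 = 2.337 cm = 23.4 mm.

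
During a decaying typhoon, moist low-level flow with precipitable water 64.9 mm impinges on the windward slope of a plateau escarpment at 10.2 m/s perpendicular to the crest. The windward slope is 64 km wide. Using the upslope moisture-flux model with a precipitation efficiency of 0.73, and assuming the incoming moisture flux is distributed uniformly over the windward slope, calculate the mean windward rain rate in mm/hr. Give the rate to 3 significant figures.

R ≈ 27.2 mm/hr

Incoming column moisture flux per unit ridge length: F = V × PW = 10.2 × 64.9 = 661.98 mm·m/s.
Spread over the 64 km slope with efficiency ε = 0.73: R = ε·F/W = 0.73 × 661.98 / 64000 m = 7.551e-03 mm/s.
R = 7.551e-03 × 3600 = 27.2 mm/hr.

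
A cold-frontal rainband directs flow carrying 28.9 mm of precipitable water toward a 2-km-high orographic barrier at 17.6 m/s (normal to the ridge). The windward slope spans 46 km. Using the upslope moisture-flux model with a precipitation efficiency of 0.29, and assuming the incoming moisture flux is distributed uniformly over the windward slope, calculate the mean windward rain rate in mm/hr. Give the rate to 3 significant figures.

R ≈ 11.5 mm/hr

Incoming column moisture flux per unit ridge length: F = V × PW = 17.6 × 28.9 = 508.64 mm·m/s.
Spread over the 46 km slope with efficiency ε = 0.29: R = ε·F/W = 0.29 × 508.64 / 46000 m = 3.207e-03 mm/s.
R = 3.207e-03 × 3600 = 11.5 mm/hr.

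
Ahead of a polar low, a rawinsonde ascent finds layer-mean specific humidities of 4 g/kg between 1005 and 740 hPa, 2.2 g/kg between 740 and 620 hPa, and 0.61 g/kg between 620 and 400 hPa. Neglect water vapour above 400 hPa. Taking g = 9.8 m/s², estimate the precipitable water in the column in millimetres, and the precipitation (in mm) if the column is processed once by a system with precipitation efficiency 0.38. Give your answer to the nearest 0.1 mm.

PW ≈ 14.9 mm; precipitation ≈ 5.7 mm

Precipitable water is the column-integrated vapour mass per unit area: PW = (1/g) Σ q̄ Δp, with q in kg/kg and Δp in Pa (1 kg/m² of water = 1 mm).
Layer 1005–740 hPa: Δp = 265 hPa = 26500 Pa, q̄ = 0.004 kg/kg → 0.004 × 26500 / 9.8 = 10.82 mm
Layer 740–620 hPa: Δp = 120 hPa = 12000 Pa, q̄ = 0.0022 kg/kg → 0.0022 × 12000 / 9.8 = 2.69 mm
Layer 620–400 hPa: Δp = 220 hPa = 22000 Pa, q̄ = 0.00061 kg/kg → 0.00061 × 22000 / 9.8 = 1.37 mm
PW = 10.82 + 2.69 + 1.37 = 14.88 ≈ 14.9 mm.
Precipitation = ε × PW = 0.38 × 14.9 = 5.7 mm.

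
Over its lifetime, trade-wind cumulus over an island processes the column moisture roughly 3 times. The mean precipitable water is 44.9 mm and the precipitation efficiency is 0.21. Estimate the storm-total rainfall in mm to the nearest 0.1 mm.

Each cycle deposits ε × PW = 0.21 × 44.9 = 9.429 mm.
Over 3 cycles: 3 × 9.429 = 28.3 mm.

rainfall ≈ 28.3 mm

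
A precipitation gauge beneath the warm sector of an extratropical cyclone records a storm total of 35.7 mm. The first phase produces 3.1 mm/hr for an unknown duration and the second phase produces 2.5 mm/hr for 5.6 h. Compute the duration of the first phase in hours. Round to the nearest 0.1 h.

Known phases: 2.5 × 5.6 = 14 mm.
Remaining depth = 35.7 − 14 = 21.7 mm.
Duration = 21.7 / 3.1 = 7.0 h.

duration ≈ 7.0 h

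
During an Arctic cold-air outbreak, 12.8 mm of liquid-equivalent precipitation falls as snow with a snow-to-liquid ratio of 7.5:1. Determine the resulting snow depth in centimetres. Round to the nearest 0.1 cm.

snow depth ≈ 9.6 cm

Snow depth = liquid × ratio = 12.8 mm × 7.5 = 96 mm = 9.6 cm.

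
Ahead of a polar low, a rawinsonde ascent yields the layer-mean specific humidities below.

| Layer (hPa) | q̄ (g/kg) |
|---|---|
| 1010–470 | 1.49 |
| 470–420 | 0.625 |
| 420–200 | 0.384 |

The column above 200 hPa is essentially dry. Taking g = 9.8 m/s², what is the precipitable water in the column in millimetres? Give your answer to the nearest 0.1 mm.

PW ≈ 9.4 mm

Precipitable water is the column-integrated vapour mass per unit area: PW = (1/g) Σ q̄ Δp, with q in kg/kg and Δp in Pa (1 kg/m² of water = 1 mm).
Layer 1010–470 hPa: Δp = 540 hPa = 54000 Pa, q̄ = 0.00149 kg/kg → 0.00149 × 54000 / 9.8 = 8.21 mm
Layer 470–420 hPa: Δp = 50 hPa = 5000 Pa, q̄ = 0.000625 kg/kg → 0.000625 × 5000 / 9.8 = 0.32 mm
Layer 420–200 hPa: Δp = 220 hPa = 22000 Pa, q̄ = 0.000384 kg/kg → 0.000384 × 22000 / 9.8 = 0.86 mm
PW = 8.21 + 0.32 + 0.86 = 9.39 ≈ 9.4 mm.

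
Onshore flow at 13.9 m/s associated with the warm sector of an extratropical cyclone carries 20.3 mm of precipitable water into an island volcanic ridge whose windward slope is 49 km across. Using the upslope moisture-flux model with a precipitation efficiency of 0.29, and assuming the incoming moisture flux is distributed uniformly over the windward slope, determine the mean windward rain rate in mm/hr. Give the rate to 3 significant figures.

R ≈ 6.01 mm/hr

Incoming column moisture flux per unit ridge length: F = V × PW = 13.9 × 20.3 = 282.17 mm·m/s.
Spread over the 49 km slope with efficiency ε = 0.29: R = ε·F/W = 0.29 × 282.17 / 49000 m = 1.670e-03 mm/s.
R = 1.670e-03 × 3600 = 6.01 mm/hr.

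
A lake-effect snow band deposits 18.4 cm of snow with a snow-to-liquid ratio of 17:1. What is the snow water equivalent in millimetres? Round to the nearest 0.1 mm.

SWE ≈ 10.8 mm

SWE = snow depth / ratio = 18.4 cm / 17 = 1.082 cm = 10.8 mm.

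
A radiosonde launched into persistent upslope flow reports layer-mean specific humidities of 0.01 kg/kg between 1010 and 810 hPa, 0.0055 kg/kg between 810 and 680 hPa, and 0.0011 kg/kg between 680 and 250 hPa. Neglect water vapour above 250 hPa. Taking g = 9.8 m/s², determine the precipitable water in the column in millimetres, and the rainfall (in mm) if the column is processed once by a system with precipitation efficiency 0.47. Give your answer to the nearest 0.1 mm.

Precipitable water is the column-integrated vapour mass per unit area: PW = (1/g) Σ q̄ Δp, with q in kg/kg and Δp in Pa (1 kg/m² of water = 1 mm).
Layer 1010–810 hPa: Δp = 200 hPa = 20000 Pa, q̄ = 0.01 kg/kg → 0.01 × 20000 / 9.8 = 20.41 mm
Layer 810–680 hPa: Δp = 130 hPa = 13000 Pa, q̄ = 0.0055 kg/kg → 0.0055 × 13000 / 9.8 = 7.30 mm
Layer 680–250 hPa: Δp = 430 hPa = 43000 Pa, q̄ = 0.0011 kg/kg → 0.0011 × 43000 / 9.8 = 4.83 mm
PW = 20.41 + 7.30 + 4.83 = 32.54 ≈ 32.5 mm.
Rainfall = ε × PW = 0.47 × 32.5 = 15.3 mm.

PW ≈ 32.5 mm; rainfall ≈ 15.3 mm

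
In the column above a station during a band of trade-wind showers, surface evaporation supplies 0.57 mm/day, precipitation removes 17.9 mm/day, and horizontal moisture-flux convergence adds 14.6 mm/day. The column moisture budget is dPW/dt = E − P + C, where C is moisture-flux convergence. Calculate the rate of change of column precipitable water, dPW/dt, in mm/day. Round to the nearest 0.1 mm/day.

dPW/dt = E − P + C = 0.57 − 17.9 + (14.6) = -2.7 mm/day.

dPW/dt ≈ -2.7 mm/day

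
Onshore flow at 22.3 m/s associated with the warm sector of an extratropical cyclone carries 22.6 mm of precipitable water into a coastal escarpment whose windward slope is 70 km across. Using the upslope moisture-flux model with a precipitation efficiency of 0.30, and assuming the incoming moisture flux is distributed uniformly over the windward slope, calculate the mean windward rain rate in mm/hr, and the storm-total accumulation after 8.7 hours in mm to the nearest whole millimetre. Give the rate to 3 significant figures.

Incoming column moisture flux per unit ridge length: F = V × PW = 22.3 × 22.6 = 503.98 mm·m/s.
Spread over the 70 km slope with efficiency ε = 0.30: R = ε·F/W = 0.30 × 503.98 / 70000 m = 2.160e-03 mm/s.
R = 2.160e-03 × 3600 = 7.78 mm/hr.
Over 8.7 h: total = 7.78 × 8.7 = 67.686 ≈ 68 mm.

R ≈ 7.78 mm/hr; total ≈ 68 mm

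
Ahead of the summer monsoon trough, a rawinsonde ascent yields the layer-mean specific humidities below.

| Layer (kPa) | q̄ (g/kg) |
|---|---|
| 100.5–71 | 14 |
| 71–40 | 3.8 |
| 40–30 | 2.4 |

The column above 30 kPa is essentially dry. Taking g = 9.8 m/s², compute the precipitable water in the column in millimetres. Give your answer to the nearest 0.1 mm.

PW ≈ 56.6 mm

Precipitable water is the column-integrated vapour mass per unit area: PW = (1/g) Σ q̄ Δp, with q in kg/kg and Δp in Pa (1 kg/m² of water = 1 mm).
Layer 100.5–71 kPa: Δp = 295 hPa = 29500 Pa, q̄ = 0.014 kg/kg → 0.014 × 29500 / 9.8 = 42.14 mm
Layer 71–40 kPa: Δp = 310 hPa = 31000 Pa, q̄ = 0.0038 kg/kg → 0.0038 × 31000 / 9.8 = 12.02 mm
Layer 40–30 kPa: Δp = 100 hPa = 10000 Pa, q̄ = 0.0024 kg/kg → 0.0024 × 10000 / 9.8 = 2.45 mm
PW = 42.14 + 12.02 + 2.45 = 56.61 ≈ 56.6 mm.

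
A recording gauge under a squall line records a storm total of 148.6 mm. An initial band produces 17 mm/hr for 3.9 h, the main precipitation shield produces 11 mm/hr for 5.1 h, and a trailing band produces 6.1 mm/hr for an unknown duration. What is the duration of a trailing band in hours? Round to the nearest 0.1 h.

Known phases: 17 × 3.9 + 11 × 5.1 = 66.3 + 56.1 = 122.4 mm.
Remaining depth = 148.6 − 122.4 = 26.2 mm.
Duration = 26.2 / 6.1 = 4.3 h.

duration ≈ 4.3 h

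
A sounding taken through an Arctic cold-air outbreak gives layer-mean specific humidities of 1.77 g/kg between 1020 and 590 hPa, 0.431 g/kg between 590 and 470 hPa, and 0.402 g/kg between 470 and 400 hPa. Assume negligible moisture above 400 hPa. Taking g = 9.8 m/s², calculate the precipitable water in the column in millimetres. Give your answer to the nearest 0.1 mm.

Precipitable water is the column-integrated vapour mass per unit area: PW = (1/g) Σ q̄ Δp, with q in kg/kg and Δp in Pa (1 kg/m² of water = 1 mm).
Layer 1020–590 hPa: Δp = 430 hPa = 43000 Pa, q̄ = 0.00177 kg/kg → 0.00177 × 43000 / 9.8 = 7.77 mm
Layer 590–470 hPa: Δp = 120 hPa = 12000 Pa, q̄ = 0.000431 kg/kg → 0.000431 × 12000 / 9.8 = 0.53 mm
Layer 470–400 hPa: Δp = 70 hPa = 7000 Pa, q̄ = 0.000402 kg/kg → 0.000402 × 7000 / 9.8 = 0.29 mm
PW = 7.77 + 0.53 + 0.29 = 8.59 ≈ 8.6 mm.

PW ≈ 8.6 mm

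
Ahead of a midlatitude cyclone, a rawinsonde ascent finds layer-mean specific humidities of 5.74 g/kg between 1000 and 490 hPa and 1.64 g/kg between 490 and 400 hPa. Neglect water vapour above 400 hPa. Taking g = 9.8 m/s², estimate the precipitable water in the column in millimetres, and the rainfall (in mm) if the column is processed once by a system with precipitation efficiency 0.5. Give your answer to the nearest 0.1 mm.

Precipitable water is the column-integrated vapour mass per unit area: PW = (1/g) Σ q̄ Δp, with q in kg/kg and Δp in Pa (1 kg/m² of water = 1 mm).
Layer 1000–490 hPa: Δp = 510 hPa = 51000 Pa, q̄ = 0.00574 kg/kg → 0.00574 × 51000 / 9.8 = 29.87 mm
Layer 490–400 hPa: Δp = 90 hPa = 9000 Pa, q̄ = 0.00164 kg/kg → 0.00164 × 9000 / 9.8 = 1.51 mm
PW = 29.87 + 1.51 = 31.38 ≈ 31.4 mm.
Rainfall = ε × PW = 0.5 × 31.4 = 15.7 mm.

PW ≈ 31.4 mm; rainfall ≈ 15.7 mm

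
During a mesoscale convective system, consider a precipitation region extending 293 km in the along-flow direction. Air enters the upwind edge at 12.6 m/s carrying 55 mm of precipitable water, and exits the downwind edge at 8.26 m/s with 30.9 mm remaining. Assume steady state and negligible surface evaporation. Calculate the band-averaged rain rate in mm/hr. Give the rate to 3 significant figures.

Column moisture flux per unit crosswind length is F = V × PW.
Inflow: F_in = 12.6 × 55 = 693 mm·m/s
Outflow: F_out = 8.26 × 30.9 = 255.234 mm·m/s
Steady-state rate R = (F_in − F_out)/L = (693 − 255.234) / 293000 m = 1.494e-03 mm/s.
R = 1.494e-03 × 3600 = 5.38 mm/hr.

R ≈ 5.38 mm/hr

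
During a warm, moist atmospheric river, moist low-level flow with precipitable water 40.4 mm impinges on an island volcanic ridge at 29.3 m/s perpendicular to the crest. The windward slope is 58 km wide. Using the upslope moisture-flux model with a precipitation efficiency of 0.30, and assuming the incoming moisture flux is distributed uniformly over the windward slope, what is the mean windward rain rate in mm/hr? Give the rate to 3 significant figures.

Incoming column moisture flux per unit ridge length: F = V × PW = 29.3 × 40.4 = 1183.72 mm·m/s.
Spread over the 58 km slope with efficiency ε = 0.30: R = ε·F/W = 0.30 × 1183.72 / 58000 m = 6.123e-03 mm/s.
R = 6.123e-03 × 3600 = 22.0 mm/hr.

R ≈ 22.0 mm/hr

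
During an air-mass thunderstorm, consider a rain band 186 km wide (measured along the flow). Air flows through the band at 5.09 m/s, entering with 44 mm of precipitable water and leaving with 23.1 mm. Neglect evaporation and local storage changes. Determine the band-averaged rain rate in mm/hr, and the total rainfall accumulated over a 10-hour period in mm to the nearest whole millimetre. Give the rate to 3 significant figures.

R ≈ 2.06 mm/hr; total ≈ 21 mm

Column moisture flux per unit crosswind length is F = V × PW.
Inflow: F_in = 5.09 × 44 = 223.96 mm·m/s
Outflow: F_out = 5.09 × 23.1 = 117.579 mm·m/s
Steady-state rate R = (F_in − F_out)/L = (223.96 − 117.579) / 186000 m = 5.719e-04 mm/s.
R = 5.719e-04 × 3600 = 2.06 mm/hr.
Over 10 h: total = 2.06 × 10 = 20.6 ≈ 21 mm.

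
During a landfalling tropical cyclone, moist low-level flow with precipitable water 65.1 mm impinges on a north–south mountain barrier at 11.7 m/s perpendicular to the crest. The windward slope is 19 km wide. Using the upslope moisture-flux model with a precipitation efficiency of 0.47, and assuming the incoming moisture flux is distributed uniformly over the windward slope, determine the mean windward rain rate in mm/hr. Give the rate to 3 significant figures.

R ≈ 67.8 mm/hr

Incoming column moisture flux per unit ridge length: F = V × PW = 11.7 × 65.1 = 761.67 mm·m/s.
Spread over the 19 km slope with efficiency ε = 0.47: R = ε·F/W = 0.47 × 761.67 / 19000 m = 1.884e-02 mm/s.
R = 1.884e-02 × 3600 = 67.8 mm/hr.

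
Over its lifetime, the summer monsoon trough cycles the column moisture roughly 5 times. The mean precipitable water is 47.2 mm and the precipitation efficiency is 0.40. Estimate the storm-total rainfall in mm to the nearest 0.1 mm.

rainfall ≈ 94.4 mm

Each cycle deposits ε × PW = 0.40 × 47.2 = 18.88 mm.
Over 5 cycles: 5 × 18.88 = 94.4 mm.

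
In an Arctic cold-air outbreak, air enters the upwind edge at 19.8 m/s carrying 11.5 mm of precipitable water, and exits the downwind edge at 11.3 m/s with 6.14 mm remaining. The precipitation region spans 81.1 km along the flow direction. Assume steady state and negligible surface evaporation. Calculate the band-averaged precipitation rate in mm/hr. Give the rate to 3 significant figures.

Column moisture flux per unit crosswind length is F = V × PW.
Inflow: F_in = 19.8 × 11.5 = 227.7 mm·m/s
Outflow: F_out = 11.3 × 6.14 = 69.382 mm·m/s
Steady-state rate R = (F_in − F_out)/L = (227.7 − 69.382) / 81100 m = 1.952e-03 mm/s.
R = 1.952e-03 × 3600 = 7.03 mm/hr.

R ≈ 7.03 mm/hr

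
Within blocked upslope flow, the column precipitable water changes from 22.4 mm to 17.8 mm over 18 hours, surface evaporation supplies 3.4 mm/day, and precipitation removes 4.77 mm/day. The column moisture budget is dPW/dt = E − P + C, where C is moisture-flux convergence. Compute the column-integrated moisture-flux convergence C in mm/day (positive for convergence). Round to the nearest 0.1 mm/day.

C ≈ -4.8 mm/day

dPW/dt = (17.8 − 22.4) mm / (18/24 day) = -6.133 mm/day.
C = dPW/dt − E + P = (-6.133) − 3.4 + 4.77 = -4.8 mm/day.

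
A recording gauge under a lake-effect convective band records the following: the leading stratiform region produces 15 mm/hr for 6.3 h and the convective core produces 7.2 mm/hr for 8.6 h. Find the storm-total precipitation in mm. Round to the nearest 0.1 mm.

Total = Σ Rᵢ Δtᵢ = 15 × 6.3 + 7.2 × 8.6
      = 94.5 + 61.92 = 156.4 mm.

total ≈ 156.4 mm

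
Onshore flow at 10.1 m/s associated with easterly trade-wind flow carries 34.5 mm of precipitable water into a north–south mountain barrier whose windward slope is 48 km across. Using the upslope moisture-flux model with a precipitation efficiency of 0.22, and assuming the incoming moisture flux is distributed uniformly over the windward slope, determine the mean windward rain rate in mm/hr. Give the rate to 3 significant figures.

R ≈ 5.75 mm/hr

Incoming column moisture flux per unit ridge length: F = V × PW = 10.1 × 34.5 = 348.45 mm·m/s.
Spread over the 48 km slope with efficiency ε = 0.22: R = ε·F/W = 0.22 × 348.45 / 48000 m = 1.597e-03 mm/s.
R = 1.597e-03 × 3600 = 5.75 mm/hr.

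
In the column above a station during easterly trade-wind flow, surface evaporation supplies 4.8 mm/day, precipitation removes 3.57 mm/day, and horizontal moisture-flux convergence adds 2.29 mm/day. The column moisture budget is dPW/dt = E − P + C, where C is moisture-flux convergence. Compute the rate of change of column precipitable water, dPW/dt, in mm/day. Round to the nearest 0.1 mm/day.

dPW/dt = E − P + C = 4.8 − 3.57 + (2.29) = 3.5 mm/day.

dPW/dt ≈ 3.5 mm/day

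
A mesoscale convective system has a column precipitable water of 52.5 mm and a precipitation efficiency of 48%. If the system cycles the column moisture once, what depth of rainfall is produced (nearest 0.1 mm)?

Rainfall = ε × PW = 0.48 × 52.5 = 25.2 mm.

rainfall ≈ 25.2 mm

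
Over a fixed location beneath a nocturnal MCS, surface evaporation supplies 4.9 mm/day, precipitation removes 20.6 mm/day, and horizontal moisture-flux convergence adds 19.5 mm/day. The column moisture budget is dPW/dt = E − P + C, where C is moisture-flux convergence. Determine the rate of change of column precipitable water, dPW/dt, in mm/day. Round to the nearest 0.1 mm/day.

dPW/dt ≈ 3.8 mm/day

dPW/dt = E − P + C = 4.9 − 20.6 + (19.5) = 3.8 mm/day.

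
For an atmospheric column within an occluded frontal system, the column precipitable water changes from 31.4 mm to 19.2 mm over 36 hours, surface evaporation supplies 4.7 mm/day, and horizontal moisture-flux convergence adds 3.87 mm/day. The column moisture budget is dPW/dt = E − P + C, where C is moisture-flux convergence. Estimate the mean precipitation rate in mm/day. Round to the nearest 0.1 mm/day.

dPW/dt = (19.2 − 31.4) mm / (36/24 day) = -8.133 mm/day.
P = E + C − dPW/dt = 4.7 + (3.87) − (-8.133) = 16.7 mm/day.

P ≈ 16.7 mm/day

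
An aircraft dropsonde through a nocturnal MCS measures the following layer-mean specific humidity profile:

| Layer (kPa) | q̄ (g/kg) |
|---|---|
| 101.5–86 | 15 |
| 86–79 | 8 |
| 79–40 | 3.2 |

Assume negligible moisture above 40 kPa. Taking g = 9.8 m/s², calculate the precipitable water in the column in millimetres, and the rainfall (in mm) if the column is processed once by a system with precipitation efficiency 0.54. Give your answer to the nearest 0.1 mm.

Precipitable water is the column-integrated vapour mass per unit area: PW = (1/g) Σ q̄ Δp, with q in kg/kg and Δp in Pa (1 kg/m² of water = 1 mm).
Layer 101.5–86 kPa: Δp = 155 hPa = 15500 Pa, q̄ = 0.015 kg/kg → 0.015 × 15500 / 9.8 = 23.72 mm
Layer 86–79 kPa: Δp = 70 hPa = 7000 Pa, q̄ = 0.008 kg/kg → 0.008 × 7000 / 9.8 = 5.71 mm
Layer 79–40 kPa: Δp = 390 hPa = 39000 Pa, q̄ = 0.0032 kg/kg → 0.0032 × 39000 / 9.8 = 12.73 mm
PW = 23.72 + 5.71 + 12.73 = 42.16 ≈ 42.2 mm.
Rainfall = ε × PW = 0.54 × 42.2 = 22.8 mm.

PW ≈ 42.2 mm; rainfall ≈ 22.8 mm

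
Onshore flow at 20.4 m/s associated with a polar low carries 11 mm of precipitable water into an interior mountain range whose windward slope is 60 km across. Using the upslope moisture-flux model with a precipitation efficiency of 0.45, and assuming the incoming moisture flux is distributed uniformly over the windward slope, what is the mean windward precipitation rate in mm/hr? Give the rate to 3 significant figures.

Incoming column moisture flux per unit ridge length: F = V × PW = 20.4 × 11 = 224.4 mm·m/s.
Spread over the 60 km slope with efficiency ε = 0.45: R = ε·F/W = 0.45 × 224.4 / 60000 m = 1.683e-03 mm/s.
R = 1.683e-03 × 3600 = 6.06 mm/hr.

R ≈ 6.06 mm/hr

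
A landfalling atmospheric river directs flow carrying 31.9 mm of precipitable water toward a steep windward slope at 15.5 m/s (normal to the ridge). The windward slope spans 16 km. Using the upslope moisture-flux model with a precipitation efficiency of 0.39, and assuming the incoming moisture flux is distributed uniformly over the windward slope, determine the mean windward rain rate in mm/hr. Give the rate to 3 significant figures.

Incoming column moisture flux per unit ridge length: F = V × PW = 15.5 × 31.9 = 494.45 mm·m/s.
Spread over the 16 km slope with efficiency ε = 0.39: R = ε·F/W = 0.39 × 494.45 / 16000 m = 1.205e-02 mm/s.
R = 1.205e-02 × 3600 = 43.4 mm/hr.

R ≈ 43.4 mm/hr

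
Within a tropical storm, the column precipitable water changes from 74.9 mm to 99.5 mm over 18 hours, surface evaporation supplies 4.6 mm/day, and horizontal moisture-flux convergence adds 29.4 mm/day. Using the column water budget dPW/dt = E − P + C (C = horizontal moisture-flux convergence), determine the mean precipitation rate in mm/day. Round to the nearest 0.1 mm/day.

dPW/dt = (99.5 − 74.9) mm / (18/24 day) = +32.800 mm/day.
P = E + C − dPW/dt = 4.6 + (29.4) − (+32.800) = 1.2 mm/day.

P ≈ 1.2 mm/day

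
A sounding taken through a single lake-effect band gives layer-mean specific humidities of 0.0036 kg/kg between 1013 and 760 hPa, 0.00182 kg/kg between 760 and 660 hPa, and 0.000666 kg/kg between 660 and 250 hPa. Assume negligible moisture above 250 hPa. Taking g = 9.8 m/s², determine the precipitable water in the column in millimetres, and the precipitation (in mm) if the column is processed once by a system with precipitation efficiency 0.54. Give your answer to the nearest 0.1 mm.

PW ≈ 13.9 mm; precipitation ≈ 7.5 mm

Precipitable water is the column-integrated vapour mass per unit area: PW = (1/g) Σ q̄ Δp, with q in kg/kg and Δp in Pa (1 kg/m² of water = 1 mm).
Layer 1013–760 hPa: Δp = 253 hPa = 25300 Pa, q̄ = 0.0036 kg/kg → 0.0036 × 25300 / 9.8 = 9.29 mm
Layer 760–660 hPa: Δp = 100 hPa = 10000 Pa, q̄ = 0.00182 kg/kg → 0.00182 × 10000 / 9.8 = 1.86 mm
Layer 660–250 hPa: Δp = 410 hPa = 41000 Pa, q̄ = 0.000666 kg/kg → 0.000666 × 41000 / 9.8 = 2.79 mm
PW = 9.29 + 1.86 + 2.79 = 13.94 ≈ 13.9 mm.
Precipitation = ε × PW = 0.54 × 13.9 = 7.5 mm.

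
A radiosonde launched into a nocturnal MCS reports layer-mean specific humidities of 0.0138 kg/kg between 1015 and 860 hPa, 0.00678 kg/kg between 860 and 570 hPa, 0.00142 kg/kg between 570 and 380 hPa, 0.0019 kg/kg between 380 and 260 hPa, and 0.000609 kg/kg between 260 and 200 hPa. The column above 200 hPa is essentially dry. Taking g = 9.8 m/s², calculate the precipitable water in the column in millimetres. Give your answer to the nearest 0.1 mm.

PW ≈ 47.3 mm

Precipitable water is the column-integrated vapour mass per unit area: PW = (1/g) Σ q̄ Δp, with q in kg/kg and Δp in Pa (1 kg/m² of water = 1 mm).
Layer 1015–860 hPa: Δp = 155 hPa = 15500 Pa, q̄ = 0.0138 kg/kg → 0.0138 × 15500 / 9.8 = 21.83 mm
Layer 860–570 hPa: Δp = 290 hPa = 29000 Pa, q̄ = 0.00678 kg/kg → 0.00678 × 29000 / 9.8 = 20.06 mm
Layer 570–380 hPa: Δp = 190 hPa = 19000 Pa, q̄ = 0.00142 kg/kg → 0.00142 × 19000 / 9.8 = 2.75 mm
Layer 380–260 hPa: Δp = 120 hPa = 12000 Pa, q̄ = 0.0019 kg/kg → 0.0019 × 12000 / 9.8 = 2.33 mm
Layer 260–200 hPa: Δp = 60 hPa = 6000 Pa, q̄ = 0.000609 kg/kg → 0.000609 × 6000 / 9.8 = 0.37 mm
PW = 21.83 + 20.06 + 2.75 + 2.33 + 0.37 = 47.34 ≈ 47.3 mm.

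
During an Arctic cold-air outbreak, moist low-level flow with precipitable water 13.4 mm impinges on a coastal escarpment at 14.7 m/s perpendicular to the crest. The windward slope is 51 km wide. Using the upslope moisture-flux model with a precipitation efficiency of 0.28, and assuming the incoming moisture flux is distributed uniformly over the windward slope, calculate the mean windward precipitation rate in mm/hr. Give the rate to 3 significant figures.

R ≈ 3.89 mm/hr

Incoming column moisture flux per unit ridge length: F = V × PW = 14.7 × 13.4 = 196.98 mm·m/s.
Spread over the 51 km slope with efficiency ε = 0.28: R = ε·F/W = 0.28 × 196.98 / 51000 m = 1.081e-03 mm/s.
R = 1.081e-03 × 3600 = 3.89 mm/hr.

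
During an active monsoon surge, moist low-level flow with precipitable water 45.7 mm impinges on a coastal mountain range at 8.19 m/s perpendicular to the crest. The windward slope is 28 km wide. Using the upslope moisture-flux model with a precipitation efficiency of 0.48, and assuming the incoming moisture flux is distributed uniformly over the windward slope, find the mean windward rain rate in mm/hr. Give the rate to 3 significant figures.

R ≈ 23.1 mm/hr

Incoming column moisture flux per unit ridge length: F = V × PW = 8.19 × 45.7 = 374.283 mm·m/s.
Spread over the 28 km slope with efficiency ε = 0.48: R = ε·F/W = 0.48 × 374.283 / 28000 m = 6.416e-03 mm/s.
R = 6.416e-03 × 3600 = 23.1 mm/hr.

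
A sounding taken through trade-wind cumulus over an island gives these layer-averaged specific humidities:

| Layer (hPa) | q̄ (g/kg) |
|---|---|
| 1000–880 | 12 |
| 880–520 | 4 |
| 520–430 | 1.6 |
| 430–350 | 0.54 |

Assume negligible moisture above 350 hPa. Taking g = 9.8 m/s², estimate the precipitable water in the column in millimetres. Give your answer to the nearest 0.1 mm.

Precipitable water is the column-integrated vapour mass per unit area: PW = (1/g) Σ q̄ Δp, with q in kg/kg and Δp in Pa (1 kg/m² of water = 1 mm).
Layer 1000–880 hPa: Δp = 120 hPa = 12000 Pa, q̄ = 0.012 kg/kg → 0.012 × 12000 / 9.8 = 14.69 mm
Layer 880–520 hPa: Δp = 360 hPa = 36000 Pa, q̄ = 0.004 kg/kg → 0.004 × 36000 / 9.8 = 14.69 mm
Layer 520–430 hPa: Δp = 90 hPa = 9000 Pa, q̄ = 0.0016 kg/kg → 0.0016 × 9000 / 9.8 = 1.47 mm
Layer 430–350 hPa: Δp = 80 hPa = 8000 Pa, q̄ = 0.00054 kg/kg → 0.00054 × 8000 / 9.8 = 0.44 mm
PW = 14.69 + 14.69 + 1.47 + 0.44 = 31.29 ≈ 31.3 mm.

PW ≈ 31.3 mm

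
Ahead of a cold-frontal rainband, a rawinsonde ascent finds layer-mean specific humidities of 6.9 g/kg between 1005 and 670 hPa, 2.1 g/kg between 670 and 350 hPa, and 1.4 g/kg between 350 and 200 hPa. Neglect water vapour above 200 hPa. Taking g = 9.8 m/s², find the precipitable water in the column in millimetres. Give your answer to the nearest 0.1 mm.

Precipitable water is the column-integrated vapour mass per unit area: PW = (1/g) Σ q̄ Δp, with q in kg/kg and Δp in Pa (1 kg/m² of water = 1 mm).
Layer 1005–670 hPa: Δp = 335 hPa = 33500 Pa, q̄ = 0.0069 kg/kg → 0.0069 × 33500 / 9.8 = 23.59 mm
Layer 670–350 hPa: Δp = 320 hPa = 32000 Pa, q̄ = 0.0021 kg/kg → 0.0021 × 32000 / 9.8 = 6.86 mm
Layer 350–200 hPa: Δp = 150 hPa = 15000 Pa, q̄ = 0.0014 kg/kg → 0.0014 × 15000 / 9.8 = 2.14 mm
PW = 23.59 + 6.86 + 2.14 = 32.59 ≈ 32.6 mm.

PW ≈ 32.6 mm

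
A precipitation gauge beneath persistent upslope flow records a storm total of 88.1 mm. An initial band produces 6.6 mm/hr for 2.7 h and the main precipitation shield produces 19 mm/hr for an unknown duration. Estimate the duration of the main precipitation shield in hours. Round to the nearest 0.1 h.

Known phases: 6.6 × 2.7 = 17.82 mm.
Remaining depth = 88.1 − 17.82 = 70.28 mm.
Duration = 70.28 / 19 = 3.7 h.

duration ≈ 3.7 h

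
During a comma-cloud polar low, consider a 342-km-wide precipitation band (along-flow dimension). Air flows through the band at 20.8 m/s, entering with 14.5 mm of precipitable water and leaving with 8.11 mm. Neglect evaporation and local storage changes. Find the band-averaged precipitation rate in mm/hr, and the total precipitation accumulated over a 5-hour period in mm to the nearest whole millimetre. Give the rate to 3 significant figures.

R ≈ 1.40 mm/hr; total ≈ 7 mm

Column moisture flux per unit crosswind length is F = V × PW.
Inflow: F_in = 20.8 × 14.5 = 301.6 mm·m/s
Outflow: F_out = 20.8 × 8.11 = 168.688 mm·m/s
Steady-state rate R = (F_in − F_out)/L = (301.6 − 168.688) / 342000 m = 3.886e-04 mm/s.
R = 3.886e-04 × 3600 = 1.40 mm/hr.
Over 5 h: total = 1.40 × 5 = 7 mm.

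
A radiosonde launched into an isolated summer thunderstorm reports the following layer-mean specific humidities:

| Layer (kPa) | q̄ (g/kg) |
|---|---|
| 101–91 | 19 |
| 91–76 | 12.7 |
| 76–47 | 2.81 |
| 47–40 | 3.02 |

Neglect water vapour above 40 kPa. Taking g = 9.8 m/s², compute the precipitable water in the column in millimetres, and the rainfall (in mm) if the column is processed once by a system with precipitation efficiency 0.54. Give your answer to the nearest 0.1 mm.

Precipitable water is the column-integrated vapour mass per unit area: PW = (1/g) Σ q̄ Δp, with q in kg/kg and Δp in Pa (1 kg/m² of water = 1 mm).
Layer 101–91 kPa: Δp = 100 hPa = 10000 Pa, q̄ = 0.019 kg/kg → 0.019 × 10000 / 9.8 = 19.39 mm
Layer 91–76 kPa: Δp = 150 hPa = 15000 Pa, q̄ = 0.0127 kg/kg → 0.0127 × 15000 / 9.8 = 19.44 mm
Layer 76–47 kPa: Δp = 290 hPa = 29000 Pa, q̄ = 0.00281 kg/kg → 0.00281 × 29000 / 9.8 = 8.32 mm
Layer 47–40 kPa: Δp = 70 hPa = 7000 Pa, q̄ = 0.00302 kg/kg → 0.00302 × 7000 / 9.8 = 2.16 mm
PW = 19.39 + 19.44 + 8.32 + 2.16 = 49.31 ≈ 49.3 mm.
Rainfall = ε × PW = 0.54 × 49.3 = 26.6 mm.

PW ≈ 49.3 mm; rainfall ≈ 26.6 mm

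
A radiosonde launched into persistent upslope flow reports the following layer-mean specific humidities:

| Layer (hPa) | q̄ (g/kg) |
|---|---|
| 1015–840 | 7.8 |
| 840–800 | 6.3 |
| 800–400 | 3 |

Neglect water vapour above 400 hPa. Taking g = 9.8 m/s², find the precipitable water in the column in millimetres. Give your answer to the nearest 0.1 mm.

Precipitable water is the column-integrated vapour mass per unit area: PW = (1/g) Σ q̄ Δp, with q in kg/kg and Δp in Pa (1 kg/m² of water = 1 mm).
Layer 1015–840 hPa: Δp = 175 hPa = 17500 Pa, q̄ = 0.0078 kg/kg → 0.0078 × 17500 / 9.8 = 13.93 mm
Layer 840–800 hPa: Δp = 40 hPa = 4000 Pa, q̄ = 0.0063 kg/kg → 0.0063 × 4000 / 9.8 = 2.57 mm
Layer 800–400 hPa: Δp = 400 hPa = 40000 Pa, q̄ = 0.003 kg/kg → 0.003 × 40000 / 9.8 = 12.24 mm
PW = 13.93 + 2.57 + 12.24 = 28.74 ≈ 28.7 mm.

PW ≈ 28.7 mm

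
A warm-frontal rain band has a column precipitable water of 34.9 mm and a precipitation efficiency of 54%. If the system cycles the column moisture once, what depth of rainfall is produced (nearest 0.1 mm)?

Rainfall = ε × PW = 0.54 × 34.9 = 18.8 mm.

rainfall ≈ 18.8 mm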